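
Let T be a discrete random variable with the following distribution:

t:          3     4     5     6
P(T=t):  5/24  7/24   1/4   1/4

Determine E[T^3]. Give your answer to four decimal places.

109.5417

E[T^3] = Σ t^3·P(T=t)
 = 27·5/24 + 64·7/24 + 125·1/4 + 216·1/4
 = 45/8 + 56/3 + 125/4 + 54
 = 2629/24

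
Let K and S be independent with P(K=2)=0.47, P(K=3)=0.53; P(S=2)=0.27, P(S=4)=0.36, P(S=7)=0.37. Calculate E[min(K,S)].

2.3869

E[min(K,S)] = Σ_k Σ_s min(k,s) · P(K=k)P(S=s)
 = 2·0.1269 + 2·0.1692 + 2·0.1739 + 2·0.1431 + 3·0.1908 + 3·0.1961
 = 0.2538 + 0.3384 + 0.3478 + 0.2862 + 0.5724 + 0.5883
 = 2.3869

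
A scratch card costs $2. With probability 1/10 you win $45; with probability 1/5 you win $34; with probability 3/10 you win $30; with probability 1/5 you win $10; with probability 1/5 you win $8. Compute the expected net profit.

21.9

E[payout] = 45·1/10 + 34·1/5 + 30·3/10 + 10·1/5 + 8·1/5
 = 9/2 + 34/5 + 9 + 2 + 8/5
 = 239/10
Net = 239/10 - 2 = 219/10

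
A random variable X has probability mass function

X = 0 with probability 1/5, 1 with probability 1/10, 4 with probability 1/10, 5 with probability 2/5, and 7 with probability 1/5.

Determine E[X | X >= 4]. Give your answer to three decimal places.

5.429

P(X >= 4) = 1/10 + 2/5 + 1/5 = 7/10.
E[X | X >= 4] = [4·1/10 + 5·2/5 + 7·1/5] / (7/10)
 = 19/5 / (7/10)
 = 38/7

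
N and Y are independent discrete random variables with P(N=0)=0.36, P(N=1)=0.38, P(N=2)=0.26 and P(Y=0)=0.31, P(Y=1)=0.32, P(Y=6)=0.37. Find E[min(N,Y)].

E[min(N,Y)] = Σ_n Σ_y min(n,y) · P(N=n)P(Y=y)
 = 0·0.1116 + 0·0.1152 + 0·0.1332 + 0·0.1178 + 1·0.1216 + 1·0.1406 + 0·0.0806 + 1·0.0832 + 2·0.0962
 = 0 + 0 + 0 + 0 + 0.1216 + 0.1406 + 0 + 0.0832 + 0.1924
 = 0.5378

0.5378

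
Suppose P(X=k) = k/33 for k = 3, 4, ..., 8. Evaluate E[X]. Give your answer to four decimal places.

6.0303

E[X] = Σ x·P(X=x)
 = 3·1/11 + 4·4/33 + 5·5/33 + 6·2/11 + 7·7/33 + 8·8/33
 = 3/11 + 16/33 + 25/33 + 12/11 + 49/33 + 64/33
 = 199/33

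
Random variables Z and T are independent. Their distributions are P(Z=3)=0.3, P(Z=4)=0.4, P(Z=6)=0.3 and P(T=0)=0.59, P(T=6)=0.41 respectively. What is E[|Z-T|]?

E[|Z-T|] = Σ_z Σ_t |z-t| · P(Z=z)P(T=t)
 = 3·0.177 + 3·0.123 + 4·0.236 + 2·0.164 + 6·0.177 + 0·0.123
 = 0.531 + 0.369 + 0.944 + 0.328 + 1.062 + 0
 = 3.234

3.234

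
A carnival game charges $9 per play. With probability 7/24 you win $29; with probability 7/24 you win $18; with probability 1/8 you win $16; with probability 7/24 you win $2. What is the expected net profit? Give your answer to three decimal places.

E[payout] = 29·7/24 + 18·7/24 + 16·1/8 + 2·7/24
 = 203/24 + 21/4 + 2 + 7/12
 = 391/24
Net = 391/24 - 9 = 175/24

7.292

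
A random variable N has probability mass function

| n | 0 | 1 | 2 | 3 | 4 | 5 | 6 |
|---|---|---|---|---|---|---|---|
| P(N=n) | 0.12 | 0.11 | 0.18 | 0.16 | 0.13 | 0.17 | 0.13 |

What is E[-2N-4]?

-10.2

E[-2N-4] = Σ (-2n-4)·P(N=n)
 = (-4)·0.12 + (-6)·0.11 + (-8)·0.18 + (-10)·0.16 + (-12)·0.13 + (-14)·0.17 + (-16)·0.13
 = (-0.48) + (-0.66) + (-1.44) + (-1.6) + (-1.56) + (-2.38) + (-2.08)
 = -10.2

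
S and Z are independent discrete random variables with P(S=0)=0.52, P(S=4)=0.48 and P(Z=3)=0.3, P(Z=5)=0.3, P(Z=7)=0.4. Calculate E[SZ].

9.984

E[SZ] = Σ_s Σ_z sz · P(S=s)P(Z=z)
 = 0·0.156 + 0·0.156 + 0·0.208 + 12·0.144 + 20·0.144 + 28·0.192
 = 0 + 0 + 0 + 1.728 + 2.88 + 5.376
 = 9.984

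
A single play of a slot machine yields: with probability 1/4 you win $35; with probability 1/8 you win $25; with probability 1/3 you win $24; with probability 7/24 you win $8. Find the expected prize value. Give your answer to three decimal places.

22.208

E[payout] = 35·1/4 + 25·1/8 + 24·1/3 + 8·7/24
 = 35/4 + 25/8 + 8 + 7/3
 = 533/24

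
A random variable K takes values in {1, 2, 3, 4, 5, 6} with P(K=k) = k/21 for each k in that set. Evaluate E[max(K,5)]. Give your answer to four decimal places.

E[max(K,5)] = Σ max(k,5)·P(K=k)
 = 5·1/21 + 5·2/21 + 5·1/7 + 5·4/21 + 5·5/21 + 6·2/7
 = 5/21 + 10/21 + 5/7 + 20/21 + 25/21 + 12/7
 = 37/7

5.2857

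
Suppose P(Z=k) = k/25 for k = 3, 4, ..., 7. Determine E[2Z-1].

E[2Z-1] = Σ (2z-1)·P(Z=z)
 = 5·3/25 + 7·4/25 + 9·1/5 + 11·6/25 + 13·7/25
 = 3/5 + 28/25 + 9/5 + 66/25 + 91/25
 = 49/5

9.8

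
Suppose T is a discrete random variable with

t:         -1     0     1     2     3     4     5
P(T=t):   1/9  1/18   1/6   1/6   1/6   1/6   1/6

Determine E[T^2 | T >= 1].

P(T >= 1) = 1/6 + 1/6 + 1/6 + 1/6 + 1/6 = 5/6.
E[T^2 | T >= 1] = [1·1/6 + 4·1/6 + 9·1/6 + 16·1/6 + 25·1/6] / (5/6)
 = 55/6 / (5/6)
 = 11

11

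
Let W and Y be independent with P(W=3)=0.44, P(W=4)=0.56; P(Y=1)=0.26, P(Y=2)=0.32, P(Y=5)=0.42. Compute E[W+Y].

E[W+Y] = Σ_w Σ_y (w+y) · P(W=w)P(Y=y)
 = 4·0.1144 + 5·0.1408 + 8·0.1848 + 5·0.1456 + 6·0.1792 + 9·0.2352
 = 0.4576 + 0.704 + 1.4784 + 0.728 + 1.0752 + 2.1168
 = 6.56

6.56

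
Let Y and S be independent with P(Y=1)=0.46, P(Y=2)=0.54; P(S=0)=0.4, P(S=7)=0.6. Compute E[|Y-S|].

E[|Y-S|] = Σ_y Σ_s |y-s| · P(Y=y)P(S=s)
 = 1·0.184 + 6·0.276 + 2·0.216 + 5·0.324
 = 0.184 + 1.656 + 0.432 + 1.62
 = 3.892

3.892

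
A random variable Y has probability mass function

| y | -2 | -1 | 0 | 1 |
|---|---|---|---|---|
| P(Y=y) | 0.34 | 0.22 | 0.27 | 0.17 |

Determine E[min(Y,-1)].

-1.34

E[min(Y,-1)] = Σ min(y,-1)·P(Y=y)
 = (-2)·0.34 + (-1)·0.22 + (-1)·0.27 + (-1)·0.17
 = (-0.68) + (-0.22) + (-0.27) + (-0.17)
 = -1.34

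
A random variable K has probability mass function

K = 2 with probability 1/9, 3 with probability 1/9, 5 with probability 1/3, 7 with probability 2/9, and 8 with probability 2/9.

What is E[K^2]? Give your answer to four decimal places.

34.8889

E[K^2] = Σ k^2·P(K=k)
 = 4·1/9 + 9·1/9 + 25·1/3 + 49·2/9 + 64·2/9
 = 4/9 + 1 + 25/3 + 98/9 + 128/9
 = 314/9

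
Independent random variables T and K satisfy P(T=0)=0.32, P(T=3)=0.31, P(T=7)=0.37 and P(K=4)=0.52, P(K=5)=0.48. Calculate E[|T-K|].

E[|T-K|] = Σ_t Σ_k |t-k| · P(T=t)P(K=k)
 = 4·0.1664 + 5·0.1536 + 1·0.1612 + 2·0.1488 + 3·0.1924 + 2·0.1776
 = 0.6656 + 0.768 + 0.1612 + 0.2976 + 0.5772 + 0.3552
 = 2.8248

2.8248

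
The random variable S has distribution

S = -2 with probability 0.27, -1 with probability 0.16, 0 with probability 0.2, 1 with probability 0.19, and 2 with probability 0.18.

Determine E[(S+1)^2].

2.85

E[(S+1)^2] = Σ (s+1)^2·P(S=s)
 = 1·0.27 + 0·0.16 + 1·0.2 + 4·0.19 + 9·0.18
 = 0.27 + 0 + 0.2 + 0.76 + 1.62
 = 2.85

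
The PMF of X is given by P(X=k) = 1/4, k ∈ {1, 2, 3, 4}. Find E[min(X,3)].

E[min(X,3)] = Σ min(x,3)·P(X=x)
 = 1·1/4 + 2·1/4 + 3·1/4 + 3·1/4
 = 1/4 + 1/2 + 3/4 + 3/4
 = 9/4

2.25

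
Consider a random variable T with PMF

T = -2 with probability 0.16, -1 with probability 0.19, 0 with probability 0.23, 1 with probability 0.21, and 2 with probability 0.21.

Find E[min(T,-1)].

-1.16

E[min(T,-1)] = Σ min(t,-1)·P(T=t)
 = (-2)·0.16 + (-1)·0.19 + (-1)·0.23 + (-1)·0.21 + (-1)·0.21
 = (-0.32) + (-0.19) + (-0.23) + (-0.21) + (-0.21)
 = -1.16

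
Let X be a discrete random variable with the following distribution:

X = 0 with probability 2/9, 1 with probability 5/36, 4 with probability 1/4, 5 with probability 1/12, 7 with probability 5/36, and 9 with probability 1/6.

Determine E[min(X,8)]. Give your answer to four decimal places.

3.8611

E[min(X,8)] = Σ min(x,8)·P(X=x)
 = 0·2/9 + 1·5/36 + 4·1/4 + 5·1/12 + 7·5/36 + 8·1/6
 = 0 + 5/36 + 1 + 5/12 + 35/36 + 4/3
 = 139/36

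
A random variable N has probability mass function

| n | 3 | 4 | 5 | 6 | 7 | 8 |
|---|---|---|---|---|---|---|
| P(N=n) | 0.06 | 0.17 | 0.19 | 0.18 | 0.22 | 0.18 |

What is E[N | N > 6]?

7.45

P(N > 6) = 0.22 + 0.18 = 0.4.
E[N | N > 6] = [7·0.22 + 8·0.18] / 0.4
 = 2.98 / 0.4
 = 149/20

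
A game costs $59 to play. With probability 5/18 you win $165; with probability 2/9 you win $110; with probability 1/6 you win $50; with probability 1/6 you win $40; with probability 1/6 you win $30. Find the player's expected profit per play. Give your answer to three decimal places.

31.278

E[payout] = 165·5/18 + 110·2/9 + 50·1/6 + 40·1/6 + 30·1/6
 = 275/6 + 220/9 + 25/3 + 20/3 + 5
 = 1625/18
Net = 1625/18 - 59 = 563/18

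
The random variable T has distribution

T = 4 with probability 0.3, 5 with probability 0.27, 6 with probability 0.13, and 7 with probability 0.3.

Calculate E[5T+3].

E[5T+3] = Σ (5t+3)·P(T=t)
 = 23·0.3 + 28·0.27 + 33·0.13 + 38·0.3
 = 6.9 + 7.56 + 4.29 + 11.4
 = 30.15

30.15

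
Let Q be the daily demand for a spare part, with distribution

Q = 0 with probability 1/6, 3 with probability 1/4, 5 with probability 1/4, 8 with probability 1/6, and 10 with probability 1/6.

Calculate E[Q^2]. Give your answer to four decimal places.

E[Q^2] = Σ q^2·P(Q=q)
 = 0·1/6 + 9·1/4 + 25·1/4 + 64·1/6 + 100·1/6
 = 0 + 9/4 + 25/4 + 32/3 + 50/3
 = 215/6

35.8333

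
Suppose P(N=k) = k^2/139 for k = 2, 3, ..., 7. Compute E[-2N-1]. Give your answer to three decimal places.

E[-2N-1] = Σ (-2n-1)·P(N=n)
 = (-5)·4/139 + (-7)·9/139 + (-9)·16/139 + (-11)·25/139 + (-13)·36/139 + (-15)·49/139
 = (-20/139) + (-63/139) + (-144/139) + (-275/139) + (-468/139) + (-735/139)
 = -1705/139

-12.266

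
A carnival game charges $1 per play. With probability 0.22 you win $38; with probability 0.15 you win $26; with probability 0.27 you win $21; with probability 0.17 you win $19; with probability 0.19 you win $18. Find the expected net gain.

23.58

E[payout] = 38·0.22 + 26·0.15 + 21·0.27 + 19·0.17 + 18·0.19
 = 8.36 + 3.9 + 5.67 + 3.23 + 3.42
 = 24.58
Net = 24.58 - 1 = 23.58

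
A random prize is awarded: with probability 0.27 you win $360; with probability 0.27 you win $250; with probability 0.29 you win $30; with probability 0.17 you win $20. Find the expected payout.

E[payout] = 360·0.27 + 250·0.27 + 30·0.29 + 20·0.17
 = 97.2 + 67.5 + 8.7 + 3.4
 = 176.8

176.8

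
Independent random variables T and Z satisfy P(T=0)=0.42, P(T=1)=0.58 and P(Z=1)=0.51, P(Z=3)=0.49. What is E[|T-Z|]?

1.4

E[|T-Z|] = Σ_t Σ_z |t-z| · P(T=t)P(Z=z)
 = 1·0.2142 + 3·0.2058 + 0·0.2958 + 2·0.2842
 = 0.2142 + 0.6174 + 0 + 0.5684
 = 1.4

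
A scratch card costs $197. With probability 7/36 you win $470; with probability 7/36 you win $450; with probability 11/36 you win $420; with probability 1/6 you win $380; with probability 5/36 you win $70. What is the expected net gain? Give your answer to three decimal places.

183.278

E[payout] = 470·7/36 + 450·7/36 + 420·11/36 + 380·1/6 + 70·5/36
 = 1645/18 + 175/2 + 385/3 + 190/3 + 175/18
 = 6845/18
Net = 6845/18 - 197 = 3299/18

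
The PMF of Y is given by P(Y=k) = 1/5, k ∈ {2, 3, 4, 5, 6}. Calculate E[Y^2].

E[Y^2] = Σ y^2·P(Y=y)
 = 4·1/5 + 9·1/5 + 16·1/5 + 25·1/5 + 36·1/5
 = 4/5 + 9/5 + 16/5 + 5 + 36/5
 = 18

18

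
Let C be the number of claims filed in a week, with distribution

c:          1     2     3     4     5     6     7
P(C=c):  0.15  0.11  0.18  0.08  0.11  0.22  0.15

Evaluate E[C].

4.15

E[C] = Σ c·P(C=c)
 = 1·0.15 + 2·0.11 + 3·0.18 + 4·0.08 + 5·0.11 + 6·0.22 + 7·0.15
 = 0.15 + 0.22 + 0.54 + 0.32 + 0.55 + 1.32 + 1.05
 = 4.15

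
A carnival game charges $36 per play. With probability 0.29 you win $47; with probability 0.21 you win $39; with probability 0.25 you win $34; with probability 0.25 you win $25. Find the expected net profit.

E[payout] = 47·0.29 + 39·0.21 + 34·0.25 + 25·0.25
 = 13.63 + 8.19 + 8.5 + 6.25
 = 36.57
Net = 36.57 - 36 = 0.57

0.57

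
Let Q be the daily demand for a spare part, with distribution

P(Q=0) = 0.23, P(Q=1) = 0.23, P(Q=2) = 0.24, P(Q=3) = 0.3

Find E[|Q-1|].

1.07

E[|Q-1|] = Σ |q-1|·P(Q=q)
 = 1·0.23 + 0·0.23 + 1·0.24 + 2·0.3
 = 0.23 + 0 + 0.24 + 0.6
 = 1.07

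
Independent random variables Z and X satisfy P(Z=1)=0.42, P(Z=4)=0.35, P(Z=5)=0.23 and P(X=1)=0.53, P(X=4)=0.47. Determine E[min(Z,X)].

1.8178

E[min(Z,X)] = Σ_z Σ_x min(z,x) · P(Z=z)P(X=x)
 = 1·0.2226 + 1·0.1974 + 1·0.1855 + 4·0.1645 + 1·0.1219 + 4·0.1081
 = 0.2226 + 0.1974 + 0.1855 + 0.658 + 0.1219 + 0.4324
 = 1.8178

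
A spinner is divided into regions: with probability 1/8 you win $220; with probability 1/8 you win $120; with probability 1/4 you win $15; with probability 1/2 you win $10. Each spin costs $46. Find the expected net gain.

5.25

E[payout] = 220·1/8 + 120·1/8 + 15·1/4 + 10·1/2
 = 55/2 + 15 + 15/4 + 5
 = 205/4
Net = 205/4 - 46 = 21/4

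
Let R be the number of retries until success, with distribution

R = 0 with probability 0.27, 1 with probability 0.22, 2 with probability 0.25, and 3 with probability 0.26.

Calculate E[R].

1.5

E[R] = Σ r·P(R=r)
 = 0·0.27 + 1·0.22 + 2·0.25 + 3·0.26
 = 0 + 0.22 + 0.5 + 0.78
 = 1.5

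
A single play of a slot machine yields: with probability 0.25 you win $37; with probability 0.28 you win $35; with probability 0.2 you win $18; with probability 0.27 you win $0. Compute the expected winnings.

E[payout] = 37·0.25 + 35·0.28 + 18·0.2 + 0·0.27
 = 9.25 + 9.8 + 3.6 + 0
 = 22.65

22.65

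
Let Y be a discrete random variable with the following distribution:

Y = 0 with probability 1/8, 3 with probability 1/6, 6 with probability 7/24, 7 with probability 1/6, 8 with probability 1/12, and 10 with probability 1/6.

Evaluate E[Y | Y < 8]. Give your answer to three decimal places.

4.556

P(Y < 8) = 1/8 + 1/6 + 7/24 + 1/6 = 3/4.
E[Y | Y < 8] = [0·1/8 + 3·1/6 + 6·7/24 + 7·1/6] / (3/4)
 = 41/12 / (3/4)
 = 41/9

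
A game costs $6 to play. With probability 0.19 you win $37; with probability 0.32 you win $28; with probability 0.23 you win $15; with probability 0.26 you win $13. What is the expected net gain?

E[payout] = 37·0.19 + 28·0.32 + 15·0.23 + 13·0.26
 = 7.03 + 8.96 + 3.45 + 3.38
 = 22.82
Net = 22.82 - 6 = 16.82

16.82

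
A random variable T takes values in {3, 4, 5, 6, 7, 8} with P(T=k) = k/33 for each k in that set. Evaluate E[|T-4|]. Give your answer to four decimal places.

2.2121

E[|T-4|] = Σ |t-4|·P(T=t)
 = 1·1/11 + 0·4/33 + 1·5/33 + 2·2/11 + 3·7/33 + 4·8/33
 = 1/11 + 0 + 5/33 + 4/11 + 7/11 + 32/33
 = 73/33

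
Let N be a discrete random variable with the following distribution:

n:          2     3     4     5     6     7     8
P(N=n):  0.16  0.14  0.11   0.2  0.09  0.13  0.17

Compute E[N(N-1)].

24.16

E[N(N-1)] = Σ n(n-1)·P(N=n)
 = 2·0.16 + 6·0.14 + 12·0.11 + 20·0.2 + 30·0.09 + 42·0.13 + 56·0.17
 = 0.32 + 0.84 + 1.32 + 4 + 2.7 + 5.46 + 9.52
 = 24.16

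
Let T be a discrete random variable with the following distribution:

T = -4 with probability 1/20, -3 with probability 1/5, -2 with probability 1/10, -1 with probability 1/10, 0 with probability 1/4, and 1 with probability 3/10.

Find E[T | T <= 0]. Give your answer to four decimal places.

P(T <= 0) = 1/20 + 1/5 + 1/10 + 1/10 + 1/4 = 7/10.
E[T | T <= 0] = [(-4)·1/20 + (-3)·1/5 + (-2)·1/10 + (-1)·1/10 + 0·1/4] / (7/10)
 = -11/10 / (7/10)
 = -11/7

-1.5714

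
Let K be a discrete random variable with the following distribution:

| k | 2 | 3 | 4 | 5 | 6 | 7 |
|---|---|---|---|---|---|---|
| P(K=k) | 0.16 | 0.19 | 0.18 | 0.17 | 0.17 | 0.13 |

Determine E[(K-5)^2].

3.07

E[(K-5)^2] = Σ (k-5)^2·P(K=k)
 = 9·0.16 + 4·0.19 + 1·0.18 + 0·0.17 + 1·0.17 + 4·0.13
 = 1.44 + 0.76 + 0.18 + 0 + 0.17 + 0.52
 = 3.07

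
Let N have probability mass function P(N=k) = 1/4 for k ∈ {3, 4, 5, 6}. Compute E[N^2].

21.5

E[N^2] = Σ n^2·P(N=n)
 = 9·1/4 + 16·1/4 + 25·1/4 + 36·1/4
 = 9/4 + 4 + 25/4 + 9
 = 43/2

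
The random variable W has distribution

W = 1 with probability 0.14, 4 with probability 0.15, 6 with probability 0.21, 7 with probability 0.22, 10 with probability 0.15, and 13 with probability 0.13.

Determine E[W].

6.73

E[W] = Σ w·P(W=w)
 = 1·0.14 + 4·0.15 + 6·0.21 + 7·0.22 + 10·0.15 + 13·0.13
 = 0.14 + 0.6 + 1.26 + 1.54 + 1.5 + 1.69
 = 6.73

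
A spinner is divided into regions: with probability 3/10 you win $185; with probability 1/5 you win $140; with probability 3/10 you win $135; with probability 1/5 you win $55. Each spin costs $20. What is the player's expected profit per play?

E[payout] = 185·3/10 + 140·1/5 + 135·3/10 + 55·1/5
 = 111/2 + 28 + 81/2 + 11
 = 135
Net = 135 - 20 = 115

115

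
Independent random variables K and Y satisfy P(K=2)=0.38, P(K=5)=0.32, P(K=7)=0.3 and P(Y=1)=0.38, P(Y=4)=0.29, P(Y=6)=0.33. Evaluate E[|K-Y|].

E[|K-Y|] = Σ_k Σ_y |k-y| · P(K=k)P(Y=y)
 = 1·0.1444 + 2·0.1102 + 4·0.1254 + 4·0.1216 + 1·0.0928 + 1·0.1056 + 6·0.114 + 3·0.087 + 1·0.099
 = 0.1444 + 0.2204 + 0.5016 + 0.4864 + 0.0928 + 0.1056 + 0.684 + 0.261 + 0.099
 = 2.5952

2.5952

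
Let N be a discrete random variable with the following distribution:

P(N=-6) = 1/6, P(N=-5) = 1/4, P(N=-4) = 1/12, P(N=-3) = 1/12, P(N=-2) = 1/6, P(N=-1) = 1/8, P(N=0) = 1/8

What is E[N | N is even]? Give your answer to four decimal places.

-3.0769

P(N is even) = 1/6 + 1/12 + 1/6 + 1/8 = 13/24.
E[N | N is even] = [(-6)·1/6 + (-4)·1/12 + (-2)·1/6 + 0·1/8] / (13/24)
 = -5/3 / (13/24)
 = -40/13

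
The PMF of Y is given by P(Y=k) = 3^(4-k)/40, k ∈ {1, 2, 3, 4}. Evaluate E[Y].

E[Y] = Σ y·P(Y=y)
 = 1·27/40 + 2·9/40 + 3·3/40 + 4·1/40
 = 27/40 + 9/20 + 9/40 + 1/10
 = 29/20

1.45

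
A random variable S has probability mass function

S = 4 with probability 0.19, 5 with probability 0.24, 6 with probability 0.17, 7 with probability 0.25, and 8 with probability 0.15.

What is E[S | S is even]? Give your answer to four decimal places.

P(S is even) = 0.19 + 0.17 + 0.15 = 0.51.
E[S | S is even] = [4·0.19 + 6·0.17 + 8·0.15] / 0.51
 = 2.98 / 0.51
 = 298/51

5.8431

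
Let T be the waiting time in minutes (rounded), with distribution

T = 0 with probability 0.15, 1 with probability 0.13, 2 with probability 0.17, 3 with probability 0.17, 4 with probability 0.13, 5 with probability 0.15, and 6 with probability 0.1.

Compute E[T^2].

11.77

E[T^2] = Σ t^2·P(T=t)
 = 0·0.15 + 1·0.13 + 4·0.17 + 9·0.17 + 16·0.13 + 25·0.15 + 36·0.1
 = 0 + 0.13 + 0.68 + 1.53 + 2.08 + 3.75 + 3.6
 = 11.77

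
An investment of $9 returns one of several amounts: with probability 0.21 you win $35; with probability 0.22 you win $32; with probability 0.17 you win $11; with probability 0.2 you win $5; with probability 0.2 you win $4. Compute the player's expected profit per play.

9.06

E[payout] = 35·0.21 + 32·0.22 + 11·0.17 + 5·0.2 + 4·0.2
 = 7.35 + 7.04 + 1.87 + 1 + 0.8
 = 18.06
Net = 18.06 - 9 = 9.06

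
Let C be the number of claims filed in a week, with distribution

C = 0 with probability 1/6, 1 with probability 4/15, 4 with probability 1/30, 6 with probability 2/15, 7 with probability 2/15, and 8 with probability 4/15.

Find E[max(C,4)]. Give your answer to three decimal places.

5.733

E[max(C,4)] = Σ max(c,4)·P(C=c)
 = 4·1/6 + 4·4/15 + 4·1/30 + 6·2/15 + 7·2/15 + 8·4/15
 = 2/3 + 16/15 + 2/15 + 4/5 + 14/15 + 32/15
 = 86/15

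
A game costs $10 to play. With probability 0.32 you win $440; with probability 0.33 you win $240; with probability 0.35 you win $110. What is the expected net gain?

248.5

E[payout] = 440·0.32 + 240·0.33 + 110·0.35
 = 140.8 + 79.2 + 38.5
 = 258.5
Net = 258.5 - 10 = 248.5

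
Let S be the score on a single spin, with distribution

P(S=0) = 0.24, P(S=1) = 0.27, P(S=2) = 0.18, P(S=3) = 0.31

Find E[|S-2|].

E[|S-2|] = Σ |s-2|·P(S=s)
 = 2·0.24 + 1·0.27 + 0·0.18 + 1·0.31
 = 0.48 + 0.27 + 0 + 0.31
 = 1.06

1.06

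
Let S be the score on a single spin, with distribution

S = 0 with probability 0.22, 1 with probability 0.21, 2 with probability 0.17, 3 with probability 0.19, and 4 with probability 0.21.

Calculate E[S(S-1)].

E[S(S-1)] = Σ s(s-1)·P(S=s)
 = 0·0.22 + 0·0.21 + 2·0.17 + 6·0.19 + 12·0.21
 = 0 + 0 + 0.34 + 1.14 + 2.52
 = 4

4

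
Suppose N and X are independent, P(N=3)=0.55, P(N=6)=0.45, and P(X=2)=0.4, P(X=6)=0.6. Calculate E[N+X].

8.75

E[N+X] = Σ_n Σ_x (n+x) · P(N=n)P(X=x)
 = 5·0.22 + 9·0.33 + 8·0.18 + 12·0.27
 = 1.1 + 2.97 + 1.44 + 3.24
 = 8.75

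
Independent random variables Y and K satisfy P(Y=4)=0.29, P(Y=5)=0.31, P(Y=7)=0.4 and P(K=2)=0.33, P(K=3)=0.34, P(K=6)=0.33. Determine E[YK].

20.1666

E[YK] = Σ_y Σ_k yk · P(Y=y)P(K=k)
 = 8·0.0957 + 12·0.0986 + 24·0.0957 + 10·0.1023 + 15·0.1054 + 30·0.1023 + 14·0.132 + 21·0.136 + 42·0.132
 = 0.7656 + 1.1832 + 2.2968 + 1.023 + 1.581 + 3.069 + 1.848 + 2.856 + 5.544
 = 20.1666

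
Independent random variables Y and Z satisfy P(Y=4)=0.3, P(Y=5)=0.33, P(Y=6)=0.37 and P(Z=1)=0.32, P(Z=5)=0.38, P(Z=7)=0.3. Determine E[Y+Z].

9.39

E[Y+Z] = Σ_y Σ_z (y+z) · P(Y=y)P(Z=z)
 = 5·0.096 + 9·0.114 + 11·0.09 + 6·0.1056 + 10·0.1254 + 12·0.099 + 7·0.1184 + 11·0.1406 + 13·0.111
 = 0.48 + 1.026 + 0.99 + 0.6336 + 1.254 + 1.188 + 0.8288 + 1.5466 + 1.443
 = 9.39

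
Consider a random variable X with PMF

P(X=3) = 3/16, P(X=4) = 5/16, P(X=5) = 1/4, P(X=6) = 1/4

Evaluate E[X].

E[X] = Σ x·P(X=x)
 = 3·3/16 + 4·5/16 + 5·1/4 + 6·1/4
 = 9/16 + 5/4 + 5/4 + 3/2
 = 73/16

4.5625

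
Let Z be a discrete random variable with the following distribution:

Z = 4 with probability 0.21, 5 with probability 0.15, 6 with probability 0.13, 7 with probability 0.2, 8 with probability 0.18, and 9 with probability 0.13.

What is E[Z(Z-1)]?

E[Z(Z-1)] = Σ z(z-1)·P(Z=z)
 = 12·0.21 + 20·0.15 + 30·0.13 + 42·0.2 + 56·0.18 + 72·0.13
 = 2.52 + 3 + 3.9 + 8.4 + 10.08 + 9.36
 = 37.26

37.26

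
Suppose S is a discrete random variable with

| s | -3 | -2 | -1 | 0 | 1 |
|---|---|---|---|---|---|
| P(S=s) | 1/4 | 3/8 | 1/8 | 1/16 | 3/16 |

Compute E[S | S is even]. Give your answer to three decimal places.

-1.714

P(S is even) = 3/8 + 1/16 = 7/16.
E[S | S is even] = [(-2)·3/8 + 0·1/16] / (7/16)
 = -3/4 / (7/16)
 = -12/7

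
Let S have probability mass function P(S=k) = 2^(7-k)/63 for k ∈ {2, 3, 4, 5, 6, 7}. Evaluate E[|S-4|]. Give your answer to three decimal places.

1.444

E[|S-4|] = Σ |s-4|·P(S=s)
 = 2·32/63 + 1·16/63 + 0·8/63 + 1·4/63 + 2·2/63 + 3·1/63
 = 64/63 + 16/63 + 0 + 4/63 + 4/63 + 1/21
 = 13/9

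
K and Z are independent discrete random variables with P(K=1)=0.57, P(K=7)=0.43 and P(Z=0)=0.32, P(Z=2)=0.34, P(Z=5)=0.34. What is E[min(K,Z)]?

1.411

E[min(K,Z)] = Σ_k Σ_z min(k,z) · P(K=k)P(Z=z)
 = 0·0.1824 + 1·0.1938 + 1·0.1938 + 0·0.1376 + 2·0.1462 + 5·0.1462
 = 0 + 0.1938 + 0.1938 + 0 + 0.2924 + 0.731
 = 1.411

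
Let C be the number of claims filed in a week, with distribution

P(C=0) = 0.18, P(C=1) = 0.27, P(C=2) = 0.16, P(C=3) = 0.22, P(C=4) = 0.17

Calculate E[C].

E[C] = Σ c·P(C=c)
 = 0·0.18 + 1·0.27 + 2·0.16 + 3·0.22 + 4·0.17
 = 0 + 0.27 + 0.32 + 0.66 + 0.68
 = 1.93

1.93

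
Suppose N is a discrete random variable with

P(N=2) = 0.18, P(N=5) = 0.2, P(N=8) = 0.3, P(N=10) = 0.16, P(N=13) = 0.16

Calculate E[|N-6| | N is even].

3.0625

P(N is even) = 0.18 + 0.3 + 0.16 = 0.64.
E[|N-6| | N is even] = [4·0.18 + 2·0.3 + 4·0.16] / 0.64
 = 1.96 / 0.64
 = 49/16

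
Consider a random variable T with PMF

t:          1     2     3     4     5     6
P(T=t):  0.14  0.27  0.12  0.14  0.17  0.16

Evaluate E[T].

E[T] = Σ t·P(T=t)
 = 1·0.14 + 2·0.27 + 3·0.12 + 4·0.14 + 5·0.17 + 6·0.16
 = 0.14 + 0.54 + 0.36 + 0.56 + 0.85 + 0.96
 = 3.41

3.41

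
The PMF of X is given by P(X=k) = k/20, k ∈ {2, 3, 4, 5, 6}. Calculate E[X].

E[X] = Σ x·P(X=x)
 = 2·1/10 + 3·3/20 + 4·1/5 + 5·1/4 + 6·3/10
 = 1/5 + 9/20 + 4/5 + 5/4 + 9/5
 = 9/2

4.5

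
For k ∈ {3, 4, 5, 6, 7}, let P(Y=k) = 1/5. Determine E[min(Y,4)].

3.8

E[min(Y,4)] = Σ min(y,4)·P(Y=y)
 = 3·1/5 + 4·1/5 + 4·1/5 + 4·1/5 + 4·1/5
 = 3/5 + 4/5 + 4/5 + 4/5 + 4/5
 = 19/5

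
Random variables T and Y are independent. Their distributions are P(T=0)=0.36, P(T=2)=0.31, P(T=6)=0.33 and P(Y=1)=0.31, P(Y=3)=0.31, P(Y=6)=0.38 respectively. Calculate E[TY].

9.152

E[TY] = Σ_t Σ_y ty · P(T=t)P(Y=y)
 = 0·0.1116 + 0·0.1116 + 0·0.1368 + 2·0.0961 + 6·0.0961 + 12·0.1178 + 6·0.1023 + 18·0.1023 + 36·0.1254
 = 0 + 0 + 0 + 0.1922 + 0.5766 + 1.4136 + 0.6138 + 1.8414 + 4.5144
 = 9.152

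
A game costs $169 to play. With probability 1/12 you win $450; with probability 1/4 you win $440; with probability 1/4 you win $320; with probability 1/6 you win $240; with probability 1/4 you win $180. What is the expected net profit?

143.5

E[payout] = 450·1/12 + 440·1/4 + 320·1/4 + 240·1/6 + 180·1/4
 = 75/2 + 110 + 80 + 40 + 45
 = 625/2
Net = 625/2 - 169 = 287/2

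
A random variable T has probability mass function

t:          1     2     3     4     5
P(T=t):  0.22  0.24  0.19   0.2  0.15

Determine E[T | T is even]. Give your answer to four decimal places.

2.9091

P(T is even) = 0.24 + 0.2 = 0.44.
E[T | T is even] = [2·0.24 + 4·0.2] / 0.44
 = 1.28 / 0.44
 = 32/11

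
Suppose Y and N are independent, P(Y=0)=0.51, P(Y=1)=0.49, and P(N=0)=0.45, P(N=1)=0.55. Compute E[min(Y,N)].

E[min(Y,N)] = Σ_y Σ_n min(y,n) · P(Y=y)P(N=n)
 = 0·0.2295 + 0·0.2805 + 0·0.2205 + 1·0.2695
 = 0 + 0 + 0 + 0.2695
 = 0.2695

0.2695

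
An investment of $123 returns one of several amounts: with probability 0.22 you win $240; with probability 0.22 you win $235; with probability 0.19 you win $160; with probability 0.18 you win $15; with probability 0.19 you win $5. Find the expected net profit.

E[payout] = 240·0.22 + 235·0.22 + 160·0.19 + 15·0.18 + 5·0.19
 = 52.8 + 51.7 + 30.4 + 2.7 + 0.95
 = 138.55
Net = 138.55 - 123 = 15.55

15.55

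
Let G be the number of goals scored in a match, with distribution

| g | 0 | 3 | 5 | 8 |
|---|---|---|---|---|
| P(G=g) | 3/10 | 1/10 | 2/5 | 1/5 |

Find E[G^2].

23.7

E[G^2] = Σ g^2·P(G=g)
 = 0·3/10 + 9·1/10 + 25·2/5 + 64·1/5
 = 0 + 9/10 + 10 + 64/5
 = 237/10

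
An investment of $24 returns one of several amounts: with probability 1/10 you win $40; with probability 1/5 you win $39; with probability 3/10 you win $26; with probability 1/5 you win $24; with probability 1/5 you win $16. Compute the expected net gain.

E[payout] = 40·1/10 + 39·1/5 + 26·3/10 + 24·1/5 + 16·1/5
 = 4 + 39/5 + 39/5 + 24/5 + 16/5
 = 138/5
Net = 138/5 - 24 = 18/5

3.6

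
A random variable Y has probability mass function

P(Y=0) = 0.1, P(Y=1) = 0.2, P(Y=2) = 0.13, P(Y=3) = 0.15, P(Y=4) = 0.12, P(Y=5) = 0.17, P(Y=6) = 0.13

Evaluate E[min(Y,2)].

1.6

E[min(Y,2)] = Σ min(y,2)·P(Y=y)
 = 0·0.1 + 1·0.2 + 2·0.13 + 2·0.15 + 2·0.12 + 2·0.17 + 2·0.13
 = 0 + 0.2 + 0.26 + 0.3 + 0.24 + 0.34 + 0.26
 = 1.6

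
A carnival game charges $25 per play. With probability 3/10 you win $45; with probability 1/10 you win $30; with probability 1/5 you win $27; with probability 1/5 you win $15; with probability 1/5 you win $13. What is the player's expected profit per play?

2.5

E[payout] = 45·3/10 + 30·1/10 + 27·1/5 + 15·1/5 + 13·1/5
 = 27/2 + 3 + 27/5 + 3 + 13/5
 = 55/2
Net = 55/2 - 25 = 5/2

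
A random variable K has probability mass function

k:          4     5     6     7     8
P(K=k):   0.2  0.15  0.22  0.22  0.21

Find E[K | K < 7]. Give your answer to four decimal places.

P(K < 7) = 0.2 + 0.15 + 0.22 = 0.57.
E[K | K < 7] = [4·0.2 + 5·0.15 + 6·0.22] / 0.57
 = 2.87 / 0.57
 = 287/57

5.0351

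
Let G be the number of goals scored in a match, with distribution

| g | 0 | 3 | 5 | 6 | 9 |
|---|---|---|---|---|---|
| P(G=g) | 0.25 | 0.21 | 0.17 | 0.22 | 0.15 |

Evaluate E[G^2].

26.21

E[G^2] = Σ g^2·P(G=g)
 = 0·0.25 + 9·0.21 + 25·0.17 + 36·0.22 + 81·0.15
 = 0 + 1.89 + 4.25 + 7.92 + 12.15
 = 26.21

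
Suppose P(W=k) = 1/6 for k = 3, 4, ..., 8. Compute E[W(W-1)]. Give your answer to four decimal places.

27.6667

E[W(W-1)] = Σ w(w-1)·P(W=w)
 = 6·1/6 + 12·1/6 + 20·1/6 + 30·1/6 + 42·1/6 + 56·1/6
 = 1 + 2 + 10/3 + 5 + 7 + 28/3
 = 83/3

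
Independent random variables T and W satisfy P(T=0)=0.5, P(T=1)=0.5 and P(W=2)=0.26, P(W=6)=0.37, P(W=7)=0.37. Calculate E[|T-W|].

4.83

E[|T-W|] = Σ_t Σ_w |t-w| · P(T=t)P(W=w)
 = 2·0.13 + 6·0.185 + 7·0.185 + 1·0.13 + 5·0.185 + 6·0.185
 = 0.26 + 1.11 + 1.295 + 0.13 + 0.925 + 1.11
 = 4.83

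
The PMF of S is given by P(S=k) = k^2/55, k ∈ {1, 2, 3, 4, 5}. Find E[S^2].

17.8

E[S^2] = Σ s^2·P(S=s)
 = 1·1/55 + 4·4/55 + 9·9/55 + 16·16/55 + 25·5/11
 = 1/55 + 16/55 + 81/55 + 256/55 + 125/11
 = 89/5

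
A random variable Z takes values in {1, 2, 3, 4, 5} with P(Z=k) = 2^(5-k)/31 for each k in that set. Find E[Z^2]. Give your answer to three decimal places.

E[Z^2] = Σ z^2·P(Z=z)
 = 1·16/31 + 4·8/31 + 9·4/31 + 16·2/31 + 25·1/31
 = 16/31 + 32/31 + 36/31 + 32/31 + 25/31
 = 141/31

4.548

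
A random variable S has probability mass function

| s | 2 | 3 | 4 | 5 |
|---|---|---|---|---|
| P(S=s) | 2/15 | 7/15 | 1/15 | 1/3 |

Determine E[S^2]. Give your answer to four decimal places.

14.1333

E[S^2] = Σ s^2·P(S=s)
 = 4·2/15 + 9·7/15 + 16·1/15 + 25·1/3
 = 8/15 + 21/5 + 16/15 + 25/3
 = 212/15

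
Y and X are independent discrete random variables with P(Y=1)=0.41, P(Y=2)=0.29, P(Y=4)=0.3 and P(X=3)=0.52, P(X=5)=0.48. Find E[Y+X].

6.15

E[Y+X] = Σ_y Σ_x (y+x) · P(Y=y)P(X=x)
 = 4·0.2132 + 6·0.1968 + 5·0.1508 + 7·0.1392 + 7·0.156 + 9·0.144
 = 0.8528 + 1.1808 + 0.754 + 0.9744 + 1.092 + 1.296
 = 6.15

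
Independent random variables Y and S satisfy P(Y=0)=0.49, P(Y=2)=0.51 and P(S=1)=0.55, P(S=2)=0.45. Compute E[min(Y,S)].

0.7395

E[min(Y,S)] = Σ_y Σ_s min(y,s) · P(Y=y)P(S=s)
 = 0·0.2695 + 0·0.2205 + 1·0.2805 + 2·0.2295
 = 0 + 0 + 0.2805 + 0.459
 = 0.7395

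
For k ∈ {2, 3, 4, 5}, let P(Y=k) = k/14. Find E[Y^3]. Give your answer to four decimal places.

E[Y^3] = Σ y^3·P(Y=y)
 = 8·1/7 + 27·3/14 + 64·2/7 + 125·5/14
 = 8/7 + 81/14 + 128/7 + 625/14
 = 489/7

69.8571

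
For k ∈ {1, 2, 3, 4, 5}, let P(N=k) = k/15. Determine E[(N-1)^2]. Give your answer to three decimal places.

E[(N-1)^2] = Σ (n-1)^2·P(N=n)
 = 0·1/15 + 1·2/15 + 4·1/5 + 9·4/15 + 16·1/3
 = 0 + 2/15 + 4/5 + 12/5 + 16/3
 = 26/3

8.667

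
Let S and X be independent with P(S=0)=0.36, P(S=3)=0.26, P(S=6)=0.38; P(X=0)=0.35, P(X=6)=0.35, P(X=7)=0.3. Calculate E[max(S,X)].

5.271

E[max(S,X)] = Σ_s Σ_x max(s,x) · P(S=s)P(X=x)
 = 0·0.126 + 6·0.126 + 7·0.108 + 3·0.091 + 6·0.091 + 7·0.078 + 6·0.133 + 6·0.133 + 7·0.114
 = 0 + 0.756 + 0.756 + 0.273 + 0.546 + 0.546 + 0.798 + 0.798 + 0.798
 = 5.271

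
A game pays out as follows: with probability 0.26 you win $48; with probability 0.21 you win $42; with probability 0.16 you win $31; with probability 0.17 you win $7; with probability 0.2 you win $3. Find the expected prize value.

28.05

E[payout] = 48·0.26 + 42·0.21 + 31·0.16 + 7·0.17 + 3·0.2
 = 12.48 + 8.82 + 4.96 + 1.19 + 0.6
 = 28.05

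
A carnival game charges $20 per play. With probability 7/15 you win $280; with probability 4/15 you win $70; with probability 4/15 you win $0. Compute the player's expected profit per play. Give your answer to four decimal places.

129.3333

E[payout] = 280·7/15 + 70·4/15 + 0·4/15
 = 392/3 + 56/3 + 0
 = 448/3
Net = 448/3 - 20 = 388/3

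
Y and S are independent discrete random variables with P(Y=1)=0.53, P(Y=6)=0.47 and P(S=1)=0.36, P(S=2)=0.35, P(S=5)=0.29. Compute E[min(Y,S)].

E[min(Y,S)] = Σ_y Σ_s min(y,s) · P(Y=y)P(S=s)
 = 1·0.1908 + 1·0.1855 + 1·0.1537 + 1·0.1692 + 2·0.1645 + 5·0.1363
 = 0.1908 + 0.1855 + 0.1537 + 0.1692 + 0.329 + 0.6815
 = 1.7097

1.7097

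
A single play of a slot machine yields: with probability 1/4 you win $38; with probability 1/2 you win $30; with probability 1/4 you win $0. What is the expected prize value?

24.5

E[payout] = 38·1/4 + 30·1/2 + 0·1/4
 = 19/2 + 15 + 0
 = 49/2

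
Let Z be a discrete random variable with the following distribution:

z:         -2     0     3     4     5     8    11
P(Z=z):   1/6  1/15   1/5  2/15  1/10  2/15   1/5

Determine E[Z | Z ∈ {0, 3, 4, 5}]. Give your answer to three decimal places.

3.267

P(Z ∈ {0, 3, 4, 5}) = 1/15 + 1/5 + 2/15 + 1/10 = 1/2.
E[Z | Z ∈ {0, 3, 4, 5}] = [0·1/15 + 3·1/5 + 4·2/15 + 5·1/10] / (1/2)
 = 49/30 / (1/2)
 = 49/15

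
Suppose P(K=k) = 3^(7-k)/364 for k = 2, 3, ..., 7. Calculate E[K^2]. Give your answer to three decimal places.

E[K^2] = Σ k^2·P(K=k)
 = 4·243/364 + 9·81/364 + 16·27/364 + 25·9/364 + 36·3/364 + 49·1/364
 = 243/91 + 729/364 + 108/91 + 225/364 + 27/91 + 7/52
 = 2515/364

6.909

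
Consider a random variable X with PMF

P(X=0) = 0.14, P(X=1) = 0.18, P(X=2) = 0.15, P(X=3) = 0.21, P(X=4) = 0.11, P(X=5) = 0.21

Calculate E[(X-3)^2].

E[(X-3)^2] = Σ (x-3)^2·P(X=x)
 = 9·0.14 + 4·0.18 + 1·0.15 + 0·0.21 + 1·0.11 + 4·0.21
 = 1.26 + 0.72 + 0.15 + 0 + 0.11 + 0.84
 = 3.08

3.08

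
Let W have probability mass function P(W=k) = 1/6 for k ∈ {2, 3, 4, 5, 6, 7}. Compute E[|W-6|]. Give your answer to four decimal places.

1.8333

E[|W-6|] = Σ |w-6|·P(W=w)
 = 4·1/6 + 3·1/6 + 2·1/6 + 1·1/6 + 0·1/6 + 1·1/6
 = 2/3 + 1/2 + 1/3 + 1/6 + 0 + 1/6
 = 11/6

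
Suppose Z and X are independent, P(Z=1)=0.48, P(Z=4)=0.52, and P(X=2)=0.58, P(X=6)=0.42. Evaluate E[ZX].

9.4208

E[ZX] = Σ_z Σ_x zx · P(Z=z)P(X=x)
 = 2·0.2784 + 6·0.2016 + 8·0.3016 + 24·0.2184
 = 0.5568 + 1.2096 + 2.4128 + 5.2416
 = 9.4208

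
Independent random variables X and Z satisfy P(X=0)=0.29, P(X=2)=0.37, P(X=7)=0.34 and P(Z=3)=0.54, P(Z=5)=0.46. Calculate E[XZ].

12.2304

E[XZ] = Σ_x Σ_z xz · P(X=x)P(Z=z)
 = 0·0.1566 + 0·0.1334 + 6·0.1998 + 10·0.1702 + 21·0.1836 + 35·0.1564
 = 0 + 0 + 1.1988 + 1.702 + 3.8556 + 5.474
 = 12.2304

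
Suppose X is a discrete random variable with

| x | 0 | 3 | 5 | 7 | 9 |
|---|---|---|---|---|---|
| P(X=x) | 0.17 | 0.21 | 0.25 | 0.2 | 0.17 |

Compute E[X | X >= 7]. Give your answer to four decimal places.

P(X >= 7) = 0.2 + 0.17 = 0.37.
E[X | X >= 7] = [7·0.2 + 9·0.17] / 0.37
 = 2.93 / 0.37
 = 293/37

7.9189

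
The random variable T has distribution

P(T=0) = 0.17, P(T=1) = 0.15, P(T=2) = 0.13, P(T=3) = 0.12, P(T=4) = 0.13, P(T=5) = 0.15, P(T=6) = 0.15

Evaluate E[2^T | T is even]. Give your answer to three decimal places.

21.328

P(T is even) = 0.17 + 0.13 + 0.13 + 0.15 = 0.58.
E[2^T | T is even] = [1·0.17 + 4·0.13 + 16·0.13 + 64·0.15] / 0.58
 = 12.37 / 0.58
 = 1237/58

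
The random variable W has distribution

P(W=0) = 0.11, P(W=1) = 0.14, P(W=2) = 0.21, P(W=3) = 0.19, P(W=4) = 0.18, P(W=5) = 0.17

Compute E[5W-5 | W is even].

6.4

P(W is even) = 0.11 + 0.21 + 0.18 = 0.5.
E[5W-5 | W is even] = [(-5)·0.11 + 5·0.21 + 15·0.18] / 0.5
 = 3.2 / 0.5
 = 32/5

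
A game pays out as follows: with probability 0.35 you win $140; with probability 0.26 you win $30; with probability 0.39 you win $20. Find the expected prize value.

E[payout] = 140·0.35 + 30·0.26 + 20·0.39
 = 49 + 7.8 + 7.8
 = 64.6

64.6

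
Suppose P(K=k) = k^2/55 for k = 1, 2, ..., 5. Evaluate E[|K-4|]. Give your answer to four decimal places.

0.8182

E[|K-4|] = Σ |k-4|·P(K=k)
 = 3·1/55 + 2·4/55 + 1·9/55 + 0·16/55 + 1·5/11
 = 3/55 + 8/55 + 9/55 + 0 + 5/11
 = 9/11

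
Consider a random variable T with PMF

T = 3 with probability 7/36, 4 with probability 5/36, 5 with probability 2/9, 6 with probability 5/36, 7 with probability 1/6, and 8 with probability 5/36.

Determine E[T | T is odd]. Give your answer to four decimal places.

P(T is odd) = 7/36 + 2/9 + 1/6 = 7/12.
E[T | T is odd] = [3·7/36 + 5·2/9 + 7·1/6] / (7/12)
 = 103/36 / (7/12)
 = 103/21

4.9048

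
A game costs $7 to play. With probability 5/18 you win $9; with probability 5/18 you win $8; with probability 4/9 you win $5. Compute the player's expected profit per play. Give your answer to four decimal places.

E[payout] = 9·5/18 + 8·5/18 + 5·4/9
 = 5/2 + 20/9 + 20/9
 = 125/18
Net = 125/18 - 7 = -1/18

-0.0556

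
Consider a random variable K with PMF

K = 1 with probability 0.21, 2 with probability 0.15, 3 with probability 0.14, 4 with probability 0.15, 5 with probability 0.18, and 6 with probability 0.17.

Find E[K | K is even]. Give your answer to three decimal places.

P(K is even) = 0.15 + 0.15 + 0.17 = 0.47.
E[K | K is even] = [2·0.15 + 4·0.15 + 6·0.17] / 0.47
 = 1.92 / 0.47
 = 192/47

4.085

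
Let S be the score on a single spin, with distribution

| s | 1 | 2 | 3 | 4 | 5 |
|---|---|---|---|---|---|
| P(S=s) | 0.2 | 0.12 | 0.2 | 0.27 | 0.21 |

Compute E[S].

3.17

E[S] = Σ s·P(S=s)
 = 1·0.2 + 2·0.12 + 3·0.2 + 4·0.27 + 5·0.21
 = 0.2 + 0.24 + 0.6 + 1.08 + 1.05
 = 3.17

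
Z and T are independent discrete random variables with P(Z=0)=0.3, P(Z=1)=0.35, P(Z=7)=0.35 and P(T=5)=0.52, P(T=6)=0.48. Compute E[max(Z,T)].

E[max(Z,T)] = Σ_z Σ_t max(z,t) · P(Z=z)P(T=t)
 = 5·0.156 + 6·0.144 + 5·0.182 + 6·0.168 + 7·0.182 + 7·0.168
 = 0.78 + 0.864 + 0.91 + 1.008 + 1.274 + 1.176
 = 6.012

6.012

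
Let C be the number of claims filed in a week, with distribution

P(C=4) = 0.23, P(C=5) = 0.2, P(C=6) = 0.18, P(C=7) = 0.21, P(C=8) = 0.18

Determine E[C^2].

36.97

E[C^2] = Σ c^2·P(C=c)
 = 16·0.23 + 25·0.2 + 36·0.18 + 49·0.21 + 64·0.18
 = 3.68 + 5 + 6.48 + 10.29 + 11.52
 = 36.97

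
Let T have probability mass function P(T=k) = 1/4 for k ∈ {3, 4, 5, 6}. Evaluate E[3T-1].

E[3T-1] = Σ (3t-1)·P(T=t)
 = 8·1/4 + 11·1/4 + 14·1/4 + 17·1/4
 = 2 + 11/4 + 7/2 + 17/4
 = 25/2

12.5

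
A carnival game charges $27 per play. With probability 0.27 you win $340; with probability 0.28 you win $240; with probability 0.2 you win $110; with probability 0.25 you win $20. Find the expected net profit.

E[payout] = 340·0.27 + 240·0.28 + 110·0.2 + 20·0.25
 = 91.8 + 67.2 + 22 + 5
 = 186
Net = 186 - 27 = 159

159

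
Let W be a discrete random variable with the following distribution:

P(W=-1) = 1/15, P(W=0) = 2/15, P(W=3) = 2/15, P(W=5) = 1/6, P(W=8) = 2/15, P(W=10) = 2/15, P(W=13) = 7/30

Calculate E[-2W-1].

-14.2

E[-2W-1] = Σ (-2w-1)·P(W=w)
 = 1·1/15 + (-1)·2/15 + (-7)·2/15 + (-11)·1/6 + (-17)·2/15 + (-21)·2/15 + (-27)·7/30
 = 1/15 + (-2/15) + (-14/15) + (-11/6) + (-34/15) + (-14/5) + (-63/10)
 = -71/5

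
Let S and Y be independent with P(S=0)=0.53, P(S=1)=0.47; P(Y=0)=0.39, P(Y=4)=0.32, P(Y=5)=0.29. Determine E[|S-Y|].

E[|S-Y|] = Σ_s Σ_y |s-y| · P(S=s)P(Y=y)
 = 0·0.2067 + 4·0.1696 + 5·0.1537 + 1·0.1833 + 3·0.1504 + 4·0.1363
 = 0 + 0.6784 + 0.7685 + 0.1833 + 0.4512 + 0.5452
 = 2.6266

2.6266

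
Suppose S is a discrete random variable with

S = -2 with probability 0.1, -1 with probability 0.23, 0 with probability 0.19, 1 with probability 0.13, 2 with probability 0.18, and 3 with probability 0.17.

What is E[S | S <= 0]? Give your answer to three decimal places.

-0.827

P(S <= 0) = 0.1 + 0.23 + 0.19 = 0.52.
E[S | S <= 0] = [(-2)·0.1 + (-1)·0.23 + 0·0.19] / 0.52
 = -0.43 / 0.52
 = -43/52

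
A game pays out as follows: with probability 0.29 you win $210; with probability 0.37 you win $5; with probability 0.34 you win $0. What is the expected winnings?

E[payout] = 210·0.29 + 5·0.37 + 0·0.34
 = 60.9 + 1.85 + 0
 = 62.75

62.75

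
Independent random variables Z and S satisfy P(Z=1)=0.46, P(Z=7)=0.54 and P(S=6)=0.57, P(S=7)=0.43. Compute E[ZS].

27.2632

E[ZS] = Σ_z Σ_s zs · P(Z=z)P(S=s)
 = 6·0.2622 + 7·0.1978 + 42·0.3078 + 49·0.2322
 = 1.5732 + 1.3846 + 12.9276 + 11.3778
 = 27.2632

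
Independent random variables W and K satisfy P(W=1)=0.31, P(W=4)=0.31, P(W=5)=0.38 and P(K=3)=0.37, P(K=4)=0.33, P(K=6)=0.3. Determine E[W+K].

E[W+K] = Σ_w Σ_k (w+k) · P(W=w)P(K=k)
 = 4·0.1147 + 5·0.1023 + 7·0.093 + 7·0.1147 + 8·0.1023 + 10·0.093 + 8·0.1406 + 9·0.1254 + 11·0.114
 = 0.4588 + 0.5115 + 0.651 + 0.8029 + 0.8184 + 0.93 + 1.1248 + 1.1286 + 1.254
 = 7.68

7.68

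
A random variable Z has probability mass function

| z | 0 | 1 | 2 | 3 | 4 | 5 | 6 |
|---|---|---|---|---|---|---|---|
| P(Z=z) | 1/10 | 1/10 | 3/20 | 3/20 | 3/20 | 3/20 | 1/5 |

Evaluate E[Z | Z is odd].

P(Z is odd) = 1/10 + 3/20 + 3/20 = 2/5.
E[Z | Z is odd] = [1·1/10 + 3·3/20 + 5·3/20] / (2/5)
 = 13/10 / (2/5)
 = 13/4

3.25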